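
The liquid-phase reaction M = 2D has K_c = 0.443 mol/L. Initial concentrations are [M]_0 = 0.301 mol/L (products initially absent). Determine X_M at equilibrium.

Let X = conversion of M; extent ξ = 0.301·X mol/L.
Concentrations: [M] = 0.301 − 0.301X; [D] = 0.602X.
K_c = [D]^2 / ([M]).
Solving K_c = 0.443 for X ∈ (0,1): X = 0.450.

X = 0.450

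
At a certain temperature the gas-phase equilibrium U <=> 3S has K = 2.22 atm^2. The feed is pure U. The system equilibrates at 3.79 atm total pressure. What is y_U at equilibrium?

y_U = 0.558

Let X = conversion of U (basis 1 mol U); extent of reaction ξ = X.
Species balance: n_U = 1 − X; n_S = 3X.
Summing: n_T = 1 + 2X.
With p_i = (n_i/n_T)P, K = p_S^3 / (p_U).
This yields a degree-3 equation in X; solving on (0,1), X = 0.209.
Then n_U = 0.791, n_T = 1.42, so y_U = 0.558.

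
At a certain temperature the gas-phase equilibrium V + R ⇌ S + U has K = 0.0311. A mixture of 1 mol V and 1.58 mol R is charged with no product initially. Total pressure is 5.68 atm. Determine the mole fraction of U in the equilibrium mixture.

y_U = 0.073

Let X = conversion of V (basis 1 mol V); extent of reaction ξ = X.
Moles: n_V = 1 − X; n_R = 1.58 − X; n_S = X; n_U = X.
Since Δν = 0, n_T = 2.58 throughout.
With p_i = (n_i/n_T)P, K = p_S p_U / (p_V p_R).
This yields a degree-2 equation in X; solving on (0,1), X = 0.188.
Then n_U = 0.188, n_T = 2.58, so y_U = 0.073.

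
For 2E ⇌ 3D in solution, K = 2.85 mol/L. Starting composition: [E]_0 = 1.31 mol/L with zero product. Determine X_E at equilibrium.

Let X = conversion of E; extent ξ = 1.31X/2 mol/L.
Concentrations: [E] = 1.31 − 1.31X; [D] = 1.97X.
K = [D]^3 / ([E]^2).
Equating to 2.85 mol/L: the physical root is X = 0.526.

X = 0.526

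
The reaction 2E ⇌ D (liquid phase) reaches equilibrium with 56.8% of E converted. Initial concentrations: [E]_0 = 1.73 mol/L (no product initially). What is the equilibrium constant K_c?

Let X = conversion of E.
Concentrations: [E] = 1.73 − 1.73X; [D] = 0.865X.
At X = 0.568: [E] = 0.747, [D] = 0.491.
K_c = [D] / ([E]^2) = 0.88 L/mol.

K_c = 0.88 L/mol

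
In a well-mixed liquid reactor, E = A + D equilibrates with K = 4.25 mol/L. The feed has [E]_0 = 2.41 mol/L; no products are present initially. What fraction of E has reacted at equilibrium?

X = 0.712

Let X = conversion of E; extent ξ = 2.41·X mol/L.
Concentrations: [E] = 2.41 − 2.41X; [A] = 2.41X; [D] = 2.41X.
K = [A] [D] / ([E]).
Setting equal to 4.25 and solving for X on (0,1) gives X = 0.712.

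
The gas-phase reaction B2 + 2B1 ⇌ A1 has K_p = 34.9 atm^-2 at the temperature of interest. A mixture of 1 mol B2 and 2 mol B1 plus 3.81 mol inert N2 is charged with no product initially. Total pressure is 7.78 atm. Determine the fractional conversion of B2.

Take 1 mol B2 as basis and let X be its fractional conversion, so ξ = X.
Moles: n_B2 = 1 − X; n_B1 = 2 − 2X; n_A1 = X; n_I = 3.81 (inert).
Summing: n_T = 6.81 − 2X.
Mole fractions y_i = n_i/n_T; K_p = p_A1 / (p_B2 p_B1^2) with p_i = y_i·P.
This yields a degree-3 equation in X; solving on (0,1), X = 0.862.

X = 0.862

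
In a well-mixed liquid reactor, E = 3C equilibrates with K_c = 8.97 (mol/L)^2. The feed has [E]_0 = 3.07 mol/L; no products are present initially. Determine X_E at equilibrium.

Let X = conversion of E; extent ξ = 3.07·X mol/L.
Concentrations: [E] = 3.07 − 3.07X; [C] = 9.21X.
K_c = [C]^3 / ([E]).
This equals 8.97 at X = 0.292 (the root in 0 < X < 1).

X = 0.292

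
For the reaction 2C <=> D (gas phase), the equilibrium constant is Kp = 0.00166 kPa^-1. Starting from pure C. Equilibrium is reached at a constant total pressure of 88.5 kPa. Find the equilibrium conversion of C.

Let X = conversion of C (basis 1 mol C); extent of reaction ξ = 0.5X.
Mole table: n_C = 1 − X; n_D = 0.5X.
Summing: n_T = 1 − 0.5X.
Mole fractions y_i = n_i/n_T; Kp = p_D / (p_C^2) with p_i = y_i·P.
Substituting and setting equal to 0.00166 kPa^-1 gives a polynomial in X; the root in (0,1) is X = 0.206.

X = 0.206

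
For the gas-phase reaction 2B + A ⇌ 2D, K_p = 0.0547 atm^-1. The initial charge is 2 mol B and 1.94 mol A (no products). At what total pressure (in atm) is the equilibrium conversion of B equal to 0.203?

P = 2.55 atm

Let X = conversion of B (basis 2 mol B); extent of reaction ξ = X.
Species balance: n_B = 2 − 2X; n_A = 1.94 − X; n_D = 2X.
n_T = Σnᵢ = 3.94 − X.
K_p = p_D^2 / (p_B^2 p_A) with p_i = (n_i/n_T)·P.
At X = 0.203: the mole-fraction product g(X) = Π y_i^ν_i = 0.1396. Since K_p = g(X)·P^{-1}, P = (g/K_p)^(1/1) = (0.1396/0.0547)^(1/1) = 2.55 atm.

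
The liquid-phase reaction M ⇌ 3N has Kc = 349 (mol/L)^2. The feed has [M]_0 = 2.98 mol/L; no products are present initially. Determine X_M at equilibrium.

Let X = conversion of M; extent ξ = 2.98·X mol/L.
Concentrations: [M] = 2.98 − 2.98X; [N] = 8.94X.
Kc = [N]^3 / ([M]).
Solving Kc = 349 for X ∈ (0,1): X = 0.731.

X = 0.731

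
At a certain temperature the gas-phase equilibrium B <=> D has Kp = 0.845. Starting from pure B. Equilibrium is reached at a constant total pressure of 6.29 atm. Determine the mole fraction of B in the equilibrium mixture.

y_B = 0.542

Basis: 1 mol B initially; let X = conversion of B. Extent ξ = X.
At extent ξ: n_B = 1 − X; n_D = X.
n_T stays at 1 (no change in mole number).
y_i = n_i/n_T, p_i = y_i·P. Kp = p_D / (p_B).
Setting this equal to 0.845 and taking the physical root (0 < X < 1) gives X = 0.458.
Then n_B = 0.542, n_T = 1, so y_B = 0.542.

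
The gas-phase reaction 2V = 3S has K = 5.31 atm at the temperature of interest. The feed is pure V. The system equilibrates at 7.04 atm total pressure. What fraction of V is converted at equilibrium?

Basis: 1 mol V initially; let X = conversion of V. Extent ξ = 0.5X.
At extent ξ: n_V = 1 − X; n_S = 1.5X.
n_T = Σnᵢ = 1 + 0.5X.
Mole fractions y_i = n_i/n_T; K = p_S^3 / (p_V^2) with p_i = y_i·P.
Setting this equal to 5.31 atm and taking the physical root (0 < X < 1) gives X = 0.440.

X = 0.440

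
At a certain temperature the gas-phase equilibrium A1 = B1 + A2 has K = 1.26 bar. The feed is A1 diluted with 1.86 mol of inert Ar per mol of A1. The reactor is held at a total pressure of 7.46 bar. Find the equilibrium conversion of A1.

X = 0.522

Take 1 mol A1 as basis and let X be its fractional conversion, so ξ = X.
At extent ξ: n_A1 = 1 − X; n_B1 = X; n_A2 = X; n_I = 1.86 (inert).
Summing: n_T = 2.86 + X.
y_i = n_i/n_T, p_i = y_i·P. K = p_B1 p_A2 / (p_A1).
Substituting and setting equal to 1.26 bar gives a polynomial in X; the root in (0,1) is X = 0.522.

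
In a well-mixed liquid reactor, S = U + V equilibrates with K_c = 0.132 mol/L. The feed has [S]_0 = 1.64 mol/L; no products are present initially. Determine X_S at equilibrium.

X = 0.246

Let X = conversion of S; extent ξ = 1.64·X mol/L.
Concentrations: [S] = 1.64 − 1.64X; [U] = 1.64X; [V] = 1.64X.
K_c = [U] [V] / ([S]).
This equals 0.132 at X = 0.246 (the root in 0 < X < 1).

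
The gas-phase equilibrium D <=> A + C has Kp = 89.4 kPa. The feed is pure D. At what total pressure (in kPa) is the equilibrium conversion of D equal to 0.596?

P = 162 kPa

Take 1 mol D as basis and let X be its fractional conversion, so ξ = X.
Moles: n_D = 1 − X; n_A = X; n_C = X.
Summing: n_T = 1 + X.
Kp = p_A p_C / (p_D) with p_i = (n_i/n_T)·P.
At X = 0.596: the mole-fraction product g(X) = Π y_i^ν_i = 0.5509. Since Kp = g(X)·P^{1}, P = (Kp/g)^(1/1) = (89.4/0.5509)^(1/1) = 162 kPa.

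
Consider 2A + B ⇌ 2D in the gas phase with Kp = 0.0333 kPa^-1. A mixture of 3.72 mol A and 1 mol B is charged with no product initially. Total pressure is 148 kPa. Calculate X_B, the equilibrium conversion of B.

Basis: 1 mol B initially; let X = conversion of B. Extent ξ = X.
Species balance: n_A = 3.72 − 2X; n_B = 1 − X; n_D = 2X.
Summing: n_T = 4.72 − X.
Mole fractions y_i = n_i/n_T; Kp = p_D^2 / (p_A^2 p_B) with p_i = y_i·P.
This yields a degree-3 equation in X; solving on (0,1), X = 0.701.

X = 0.701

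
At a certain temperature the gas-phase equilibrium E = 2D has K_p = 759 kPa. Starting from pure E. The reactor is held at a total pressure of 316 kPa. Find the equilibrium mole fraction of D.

y_D = 0.760

Let X = conversion of E (basis 1 mol E); extent of reaction ξ = X.
Mole table: n_E = 1 − X; n_D = 2X.
n_T = Σnᵢ = 1 + X.
Mole fractions y_i = n_i/n_T; K_p = p_D^2 / (p_E) with p_i = y_i·P.
Equating to 759 kPa and solving on 0 < X < 1: X = 0.613.
Then n_D = 1.23, n_T = 1.61, so y_D = 0.760.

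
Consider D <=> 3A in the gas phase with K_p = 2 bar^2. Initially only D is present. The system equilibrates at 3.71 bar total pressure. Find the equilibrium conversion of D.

X = 0.204

Basis: 1 mol D initially; let X = conversion of D. Extent ξ = X.
Species balance: n_D = 1 − X; n_A = 3X.
Total moles n_T = 1 + 2X.
Mole fractions y_i = n_i/n_T; K_p = p_A^3 / (p_D) with p_i = y_i·P.
Setting this equal to 2 bar^2 and taking the physical root (0 < X < 1) gives X = 0.204.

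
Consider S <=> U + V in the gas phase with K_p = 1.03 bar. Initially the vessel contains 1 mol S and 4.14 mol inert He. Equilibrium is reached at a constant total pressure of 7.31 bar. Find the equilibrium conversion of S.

X = 0.581

Let X = conversion of S (basis 1 mol S); extent of reaction ξ = X.
At extent ξ: n_S = 1 − X; n_U = X; n_V = X; n_I = 4.14 (inert).
Total moles n_T = 5.14 + X.
y_i = n_i/n_T, p_i = y_i·P. K_p = p_U p_V / (p_S).
Substituting and setting equal to 1.03 bar gives a polynomial in X; the root in (0,1) is X = 0.581.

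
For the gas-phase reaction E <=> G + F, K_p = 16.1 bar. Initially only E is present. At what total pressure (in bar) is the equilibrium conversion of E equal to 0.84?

P = 6.72 bar

Let X = conversion of E (basis 1 mol E); extent of reaction ξ = X.
Moles: n_E = 1 − X; n_G = X; n_F = X.
Summing: n_T = 1 + X.
K_p = p_G p_F / (p_E) with p_i = (n_i/n_T)·P.
At X = 0.84: the mole-fraction product g(X) = Π y_i^ν_i = 2.397. Since K_p = g(X)·P^{1}, P = (K_p/g)^(1/1) = (16.1/2.397)^(1/1) = 6.72 bar.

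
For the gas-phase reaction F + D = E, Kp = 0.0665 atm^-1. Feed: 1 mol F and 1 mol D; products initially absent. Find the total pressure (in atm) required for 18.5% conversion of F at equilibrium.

P = 7.6 atm

Basis: 1 mol F initially; let X = conversion of F. Extent ξ = X.
Mole table: n_F = 1 − X; n_D = 1 − X; n_E = X.
n_T = Σnᵢ = 2 − X.
Kp = p_E / (p_F p_D) with p_i = (n_i/n_T)·P.
At X = 0.185: the mole-fraction product g(X) = Π y_i^ν_i = 0.5055. Since Kp = g(X)·P^{-1}, P = (g/Kp)^(1/1) = (0.5055/0.0665)^(1/1) = 7.6 atm.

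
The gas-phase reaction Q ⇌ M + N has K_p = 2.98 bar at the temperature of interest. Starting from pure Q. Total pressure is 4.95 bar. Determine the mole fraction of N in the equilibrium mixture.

Let X = conversion of Q (basis 1 mol Q); extent of reaction ξ = X.
At extent ξ: n_Q = 1 − X; n_M = X; n_N = X.
Total moles n_T = 1 + X.
Mole fractions y_i = n_i/n_T; K_p = p_M p_N / (p_Q) with p_i = y_i·P.
Substituting and setting equal to 2.98 bar gives a polynomial in X; the root in (0,1) is X = 0.613.
Then n_N = 0.613, n_T = 1.61, so y_N = 0.380.

y_N = 0.380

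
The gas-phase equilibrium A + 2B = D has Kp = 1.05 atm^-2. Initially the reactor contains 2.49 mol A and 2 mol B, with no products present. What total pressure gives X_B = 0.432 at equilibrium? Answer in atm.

Take 2 mol B as basis and let X be its fractional conversion, so ξ = X.
At extent ξ: n_A = 2.49 − X; n_B = 2 − 2X; n_D = X.
Total moles n_T = 4.49 − 2X.
Kp = p_D / (p_A p_B^2) with p_i = (n_i/n_T)·P.
At X = 0.432: the mole-fraction product g(X) = Π y_i^ν_i = 2.139. Since Kp = g(X)·P^{-2}, P = (g/Kp)^(1/2) = (2.139/1.05)^(1/2) = 1.43 atm.

P = 1.43 atm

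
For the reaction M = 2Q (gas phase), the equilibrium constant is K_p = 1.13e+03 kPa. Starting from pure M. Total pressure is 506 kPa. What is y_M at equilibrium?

Basis: 1 mol M initially; let X = conversion of M. Extent ξ = X.
Species balance: n_M = 1 − X; n_Q = 2X.
n_T = Σnᵢ = 1 + X.
y_i = n_i/n_T, p_i = y_i·P. K_p = p_Q^2 / (p_M).
This yields a degree-2 equation in X; solving on (0,1), X = 0.599.
Then n_M = 0.401, n_T = 1.6, so y_M = 0.251.

y_M = 0.251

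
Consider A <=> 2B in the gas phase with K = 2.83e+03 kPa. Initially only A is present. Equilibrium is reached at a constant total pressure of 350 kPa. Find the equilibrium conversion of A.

Take 1 mol A as basis and let X be its fractional conversion, so ξ = X.
Moles: n_A = 1 − X; n_B = 2X.
Total moles n_T = 1 + X.
Mole fractions y_i = n_i/n_T; K = p_B^2 / (p_A) with p_i = y_i·P.
This yields a degree-2 equation in X; solving on (0,1), X = 0.818.

X = 0.818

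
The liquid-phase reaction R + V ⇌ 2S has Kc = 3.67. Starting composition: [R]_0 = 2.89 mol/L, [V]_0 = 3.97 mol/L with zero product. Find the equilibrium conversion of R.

Let X = conversion of R; extent ξ = 2.89·X mol/L.
Concentrations: [R] = 2.89 − 2.89X; [V] = 3.97 − 2.89X; [S] = 5.78X.
Kc = [S]^2 / ([R] [V]).
Solving Kc = 3.67 for X ∈ (0,1): X = 0.567.

X = 0.567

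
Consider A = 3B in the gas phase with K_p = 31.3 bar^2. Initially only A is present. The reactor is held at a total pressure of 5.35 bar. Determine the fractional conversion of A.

X = 0.431

Basis: 1 mol A initially; let X = conversion of A. Extent ξ = X.
At extent ξ: n_A = 1 − X; n_B = 3X.
Summing: n_T = 1 + 2X.
y_i = n_i/n_T, p_i = y_i·P. K_p = p_B^3 / (p_A).
This yields a degree-3 equation in X; solving on (0,1), X = 0.431.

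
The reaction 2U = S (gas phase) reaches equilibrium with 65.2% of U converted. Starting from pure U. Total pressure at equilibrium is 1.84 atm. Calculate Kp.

Let X = conversion of U (basis 1 mol U); extent of reaction ξ = 0.5X.
At extent ξ: n_U = 1 − X; n_S = 0.5X.
Summing: n_T = 1 − 0.5X.
At X = 0.652: n_U = 0.348, n_S = 0.326, n_T = 0.674.
p_i = (n_i/n_T)·P. Kp = p_S / (p_U^2) = 0.986 atm^-1.

Kp = 0.986 atm^-1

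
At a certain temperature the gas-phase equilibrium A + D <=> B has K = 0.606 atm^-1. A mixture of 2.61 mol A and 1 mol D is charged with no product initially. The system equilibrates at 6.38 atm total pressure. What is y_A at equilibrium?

Basis: 1 mol D initially; let X = conversion of D. Extent ξ = X.
Mole table: n_A = 2.61 − X; n_D = 1 − X; n_B = X.
Total moles n_T = 3.61 − X.
With p_i = (n_i/n_T)P, K = p_B / (p_A p_D).
Setting this equal to 0.606 atm^-1 and taking the physical root (0 < X < 1) gives X = 0.717.
Then n_A = 1.89, n_T = 2.89, so y_A = 0.654.

y_A = 0.654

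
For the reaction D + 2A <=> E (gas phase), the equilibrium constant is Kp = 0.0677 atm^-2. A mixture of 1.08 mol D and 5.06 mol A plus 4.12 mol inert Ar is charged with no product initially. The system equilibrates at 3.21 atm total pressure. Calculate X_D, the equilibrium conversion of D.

Take 1.08 mol D as basis and let X be its fractional conversion, so ξ = 1.08X.
At extent ξ: n_D = 1.08 − 1.08X; n_A = 5.06 − 2.16X; n_E = 1.08X; n_I = 4.12 (inert).
Summing: n_T = 10.3 − 2.16X.
Mole fractions y_i = n_i/n_T; Kp = p_E / (p_D p_A^2) with p_i = y_i·P.
Equating to 0.0677 atm^-2 and solving on 0 < X < 1: X = 0.138.

X = 0.138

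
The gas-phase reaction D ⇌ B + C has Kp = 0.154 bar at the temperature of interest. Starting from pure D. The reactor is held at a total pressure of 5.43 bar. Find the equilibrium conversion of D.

Let X = conversion of D (basis 1 mol D); extent of reaction ξ = X.
Moles: n_D = 1 − X; n_B = X; n_C = X.
Total moles n_T = 1 + X.
With p_i = (n_i/n_T)P, Kp = p_B p_C / (p_D).
This yields a degree-2 equation in X; solving on (0,1), X = 0.166.

X = 0.166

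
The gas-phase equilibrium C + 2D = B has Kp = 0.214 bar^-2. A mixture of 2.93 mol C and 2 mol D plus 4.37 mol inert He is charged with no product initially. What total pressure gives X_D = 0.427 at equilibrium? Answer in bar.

Let X = conversion of D (basis 2 mol D); extent of reaction ξ = X.
Moles: n_C = 2.93 − X; n_D = 2 − 2X; n_B = X; n_I = 4.37 (inert).
Summing: n_T = 9.3 − 2X.
Kp = p_B / (p_C p_D^2) with p_i = (n_i/n_T)·P.
At X = 0.427: the mole-fraction product g(X) = Π y_i^ν_i = 9.266. Since Kp = g(X)·P^{-2}, P = (g/Kp)^(1/2) = (9.266/0.214)^(1/2) = 6.58 bar.

P = 6.58 bar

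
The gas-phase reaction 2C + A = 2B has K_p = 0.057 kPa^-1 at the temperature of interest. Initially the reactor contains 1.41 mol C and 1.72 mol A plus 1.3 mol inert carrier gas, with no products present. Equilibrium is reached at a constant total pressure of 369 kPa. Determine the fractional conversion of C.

X = 0.718

Take 1.41 mol C as basis and let X be its fractional conversion, so ξ = 0.705X.
Mole table: n_C = 1.41 − 1.41X; n_A = 1.72 − 0.705X; n_B = 1.41X; n_I = 1.3 (inert).
Total moles n_T = 4.43 − 0.705X.
Mole fractions y_i = n_i/n_T; K_p = p_B^2 / (p_C^2 p_A) with p_i = y_i·P.
Setting this equal to 0.057 kPa^-1 and taking the physical root (0 < X < 1) gives X = 0.718.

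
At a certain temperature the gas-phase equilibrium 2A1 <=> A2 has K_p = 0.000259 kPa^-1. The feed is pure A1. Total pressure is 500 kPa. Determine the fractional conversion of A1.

Basis: 1 mol A1 initially; let X = conversion of A1. Extent ξ = 0.5X.
At extent ξ: n_A1 = 1 − X; n_A2 = 0.5X.
Total moles n_T = 1 − 0.5X.
With p_i = (n_i/n_T)P, K_p = p_A2 / (p_A1^2).
Setting this equal to 0.000259 kPa^-1 and taking the physical root (0 < X < 1) gives X = 0.188.

X = 0.188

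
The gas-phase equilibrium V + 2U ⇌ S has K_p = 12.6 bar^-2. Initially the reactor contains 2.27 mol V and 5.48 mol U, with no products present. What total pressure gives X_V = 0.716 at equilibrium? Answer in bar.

Take 2.27 mol V as basis and let X be its fractional conversion, so ξ = 2.27X.
At extent ξ: n_V = 2.27 − 2.27X; n_U = 5.48 − 4.54X; n_S = 2.27X.
n_T = Σnᵢ = 7.75 − 4.54X.
K_p = p_S / (p_V p_U^2) with p_i = (n_i/n_T)·P.
At X = 0.716: the mole-fraction product g(X) = Π y_i^ν_i = 10.27. Since K_p = g(X)·P^{-2}, P = (g/K_p)^(1/2) = (10.27/12.6)^(1/2) = 0.903 bar.

P = 0.903 bar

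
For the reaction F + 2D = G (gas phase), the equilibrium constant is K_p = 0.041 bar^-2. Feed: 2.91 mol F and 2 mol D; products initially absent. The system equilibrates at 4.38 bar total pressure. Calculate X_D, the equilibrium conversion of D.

Take 2 mol D as basis and let X be its fractional conversion, so ξ = X.
At extent ξ: n_F = 2.91 − X; n_D = 2 − 2X; n_G = X.
Total moles n_T = 4.91 − 2X.
With p_i = (n_i/n_T)P, K_p = p_G / (p_F p_D^2).
Substituting and setting equal to 0.041 bar^-2 gives a polynomial in X; the root in (0,1) is X = 0.245.

X = 0.245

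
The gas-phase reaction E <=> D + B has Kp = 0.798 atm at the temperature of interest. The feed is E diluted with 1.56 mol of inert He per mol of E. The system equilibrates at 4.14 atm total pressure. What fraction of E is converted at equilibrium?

Let X = conversion of E (basis 1 mol E); extent of reaction ξ = X.
Moles: n_E = 1 − X; n_D = X; n_B = X; n_I = 1.56 (inert).
Summing: n_T = 2.56 + X.
With p_i = (n_i/n_T)P, Kp = p_D p_B / (p_E).
This yields a degree-2 equation in X; solving on (0,1), X = 0.529.

X = 0.529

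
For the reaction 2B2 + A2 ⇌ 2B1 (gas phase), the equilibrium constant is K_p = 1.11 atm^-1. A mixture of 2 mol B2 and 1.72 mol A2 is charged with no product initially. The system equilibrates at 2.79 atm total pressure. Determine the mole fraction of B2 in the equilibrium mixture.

Let X = conversion of B2 (basis 2 mol B2); extent of reaction ξ = X.
Moles: n_B2 = 2 − 2X; n_A2 = 1.72 − X; n_B1 = 2X.
Total moles n_T = 3.72 − X.
y_i = n_i/n_T, p_i = y_i·P. K_p = p_B1^2 / (p_B2^2 p_A2).
This yields a degree-3 equation in X; solving on (0,1), X = 0.519.
Then n_B2 = 0.962, n_T = 3.2, so y_B2 = 0.301.

y_B2 = 0.301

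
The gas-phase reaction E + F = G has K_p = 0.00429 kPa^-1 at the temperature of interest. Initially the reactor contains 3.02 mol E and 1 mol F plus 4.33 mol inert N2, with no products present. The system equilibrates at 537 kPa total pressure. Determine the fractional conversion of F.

Let X = conversion of F (basis 1 mol F); extent of reaction ξ = X.
At extent ξ: n_E = 3.02 − X; n_F = 1 − X; n_G = X; n_I = 4.33 (inert).
n_T = Σnᵢ = 8.35 − X.
y_i = n_i/n_T, p_i = y_i·P. K_p = p_G / (p_E p_F).
This yields a degree-2 equation in X; solving on (0,1), X = 0.430.

X = 0.430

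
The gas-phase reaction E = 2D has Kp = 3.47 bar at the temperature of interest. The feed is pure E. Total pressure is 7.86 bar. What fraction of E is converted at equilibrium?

X = 0.315

Let X = conversion of E (basis 1 mol E); extent of reaction ξ = X.
Mole table: n_E = 1 − X; n_D = 2X.
n_T = Σnᵢ = 1 + X.
y_i = n_i/n_T, p_i = y_i·P. Kp = p_D^2 / (p_E).
Setting this equal to 3.47 bar and taking the physical root (0 < X < 1) gives X = 0.315.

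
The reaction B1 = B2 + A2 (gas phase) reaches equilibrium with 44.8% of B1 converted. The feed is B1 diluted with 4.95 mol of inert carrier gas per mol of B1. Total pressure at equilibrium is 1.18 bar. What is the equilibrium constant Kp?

Kp = 0.0671 bar

Basis: 1 mol B1 initially; let X = conversion of B1. Extent ξ = X.
Mole table: n_B1 = 1 − X; n_B2 = X; n_A2 = X; n_I = 4.95 (inert).
Total moles n_T = 5.95 + X.
At X = 0.448: n_B1 = 0.552, n_B2 = 0.448, n_A2 = 0.448, n_T = 6.4.
p_i = (n_i/n_T)·P. Kp = p_B2 p_A2 / (p_B1) = 0.0671 bar.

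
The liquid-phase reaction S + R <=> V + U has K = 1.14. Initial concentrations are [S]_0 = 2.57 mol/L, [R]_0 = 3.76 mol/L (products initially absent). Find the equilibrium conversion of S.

Let X = conversion of S; extent ξ = 2.57·X mol/L.
Concentrations: [S] = 2.57 − 2.57X; [R] = 3.76 − 2.57X; [V] = 2.57X; [U] = 2.57X.
K = [V] [U] / ([S] [R]).
Solving K = 1.14 for X ∈ (0,1): X = 0.613.

X = 0.613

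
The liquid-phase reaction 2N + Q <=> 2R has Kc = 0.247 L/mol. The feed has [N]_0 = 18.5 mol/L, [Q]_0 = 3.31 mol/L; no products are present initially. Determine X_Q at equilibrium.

X = 0.802

Let X = conversion of Q; extent ξ = 3.31·X mol/L.
Concentrations: [N] = 18.5 − 6.62X; [Q] = 3.31 − 3.31X; [R] = 6.62X.
Kc = [R]^2 / ([N]^2 [Q]).
Equating to 0.247 L/mol: the physical root is X = 0.802.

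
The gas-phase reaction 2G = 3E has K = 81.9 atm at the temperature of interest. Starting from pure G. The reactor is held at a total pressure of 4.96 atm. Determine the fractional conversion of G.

X = 0.750

Let X = conversion of G (basis 1 mol G); extent of reaction ξ = 0.5X.
Mole table: n_G = 1 − X; n_E = 1.5X.
Total moles n_T = 1 + 0.5X.
y_i = n_i/n_T, p_i = y_i·P. K = p_E^3 / (p_G^2).
This yields a degree-3 equation in X; solving on (0,1), X = 0.750.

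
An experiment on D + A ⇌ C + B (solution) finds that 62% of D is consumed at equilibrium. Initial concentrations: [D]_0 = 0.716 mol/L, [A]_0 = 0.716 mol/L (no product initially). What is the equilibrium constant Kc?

Kc = 2.66

Let X = conversion of D.
Concentrations: [D] = 0.716 − 0.716X; [A] = 0.716 − 0.716X; [C] = 0.716X; [B] = 0.716X.
At X = 0.62: [D] = 0.272, [A] = 0.272, [C] = 0.444, [B] = 0.444.
Kc = [C] [B] / ([D] [A]) = 2.66.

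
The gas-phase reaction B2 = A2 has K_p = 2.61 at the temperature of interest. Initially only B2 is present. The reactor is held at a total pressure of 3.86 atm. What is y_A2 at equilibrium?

y_A2 = 0.723

Let X = conversion of B2 (basis 1 mol B2); extent of reaction ξ = X.
Moles: n_B2 = 1 − X; n_A2 = X.
Since Δν = 0, n_T = 1 throughout.
y_i = n_i/n_T, p_i = y_i·P. K_p = p_A2 / (p_B2).
This yields a degree-1 equation in X; solving on (0,1), X = 0.723.
Then n_A2 = 0.723, n_T = 1, so y_A2 = 0.723.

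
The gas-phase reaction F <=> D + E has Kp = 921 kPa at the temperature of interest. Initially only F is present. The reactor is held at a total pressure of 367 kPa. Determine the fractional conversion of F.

Basis: 1 mol F initially; let X = conversion of F. Extent ξ = X.
Mole table: n_F = 1 − X; n_D = X; n_E = X.
n_T = Σnᵢ = 1 + X.
Mole fractions y_i = n_i/n_T; Kp = p_D p_E / (p_F) with p_i = y_i·P.
This yields a degree-2 equation in X; solving on (0,1), X = 0.846.

X = 0.846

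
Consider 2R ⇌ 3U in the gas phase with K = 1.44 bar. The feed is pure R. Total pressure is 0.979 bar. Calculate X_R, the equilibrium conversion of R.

Take 1 mol R as basis and let X be its fractional conversion, so ξ = 0.5X.
Moles: n_R = 1 − X; n_U = 1.5X.
Total moles n_T = 1 + 0.5X.
Mole fractions y_i = n_i/n_T; K = p_U^3 / (p_R^2) with p_i = y_i·P.
This yields a degree-3 equation in X; solving on (0,1), X = 0.509.

X = 0.509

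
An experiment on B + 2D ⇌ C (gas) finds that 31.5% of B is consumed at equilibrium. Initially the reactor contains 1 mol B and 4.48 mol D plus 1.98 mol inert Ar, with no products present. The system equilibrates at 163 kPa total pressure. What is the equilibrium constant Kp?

Kp = 5.45e-05 kPa^-2

Let X = conversion of B (basis 1 mol B); extent of reaction ξ = X.
At extent ξ: n_B = 1 − X; n_D = 4.48 − 2X; n_C = X; n_I = 1.98 (inert).
Total moles n_T = 7.46 − 2X.
At X = 0.315: n_B = 0.685, n_D = 3.85, n_C = 0.315, n_T = 6.83.
p_i = (n_i/n_T)·P. Kp = p_C / (p_B p_D^2) = 5.45e-05 kPa^-2.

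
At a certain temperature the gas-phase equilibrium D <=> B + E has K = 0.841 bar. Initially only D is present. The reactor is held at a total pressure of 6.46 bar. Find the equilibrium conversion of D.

Take 1 mol D as basis and let X be its fractional conversion, so ξ = X.
Species balance: n_D = 1 − X; n_B = X; n_E = X.
Total moles n_T = 1 + X.
Mole fractions y_i = n_i/n_T; K = p_B p_E / (p_D) with p_i = y_i·P.
Substituting and setting equal to 0.841 bar gives a polynomial in X; the root in (0,1) is X = 0.339.

X = 0.339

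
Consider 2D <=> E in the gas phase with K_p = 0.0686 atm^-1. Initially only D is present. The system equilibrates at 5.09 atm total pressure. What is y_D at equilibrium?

Basis: 1 mol D initially; let X = conversion of D. Extent ξ = 0.5X.
Moles: n_D = 1 − X; n_E = 0.5X.
Total moles n_T = 1 − 0.5X.
y_i = n_i/n_T, p_i = y_i·P. K_p = p_E / (p_D^2).
Setting this equal to 0.0686 atm^-1 and taking the physical root (0 < X < 1) gives X = 0.354.
Then n_D = 0.646, n_T = 0.823, so y_D = 0.785.

y_D = 0.785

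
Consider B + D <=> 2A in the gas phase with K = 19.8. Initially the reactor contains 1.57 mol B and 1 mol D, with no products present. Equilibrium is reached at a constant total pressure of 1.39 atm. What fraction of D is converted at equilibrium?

Basis: 1 mol D initially; let X = conversion of D. Extent ξ = X.
At extent ξ: n_B = 1.57 − X; n_D = 1 − X; n_A = 2X.
Total moles n_T = 2.57 (Δν = 0, constant).
With p_i = (n_i/n_T)P, K = p_A^2 / (p_B p_D).
This yields a degree-2 equation in X; solving on (0,1), X = 0.819.

X = 0.819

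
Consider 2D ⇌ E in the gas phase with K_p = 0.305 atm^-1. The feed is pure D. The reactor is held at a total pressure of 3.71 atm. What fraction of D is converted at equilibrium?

X = 0.575

Take 1 mol D as basis and let X be its fractional conversion, so ξ = 0.5X.
Moles: n_D = 1 − X; n_E = 0.5X.
Total moles n_T = 1 − 0.5X.
Mole fractions y_i = n_i/n_T; K_p = p_E / (p_D^2) with p_i = y_i·P.
Equating to 0.305 atm^-1 and solving on 0 < X < 1: X = 0.575.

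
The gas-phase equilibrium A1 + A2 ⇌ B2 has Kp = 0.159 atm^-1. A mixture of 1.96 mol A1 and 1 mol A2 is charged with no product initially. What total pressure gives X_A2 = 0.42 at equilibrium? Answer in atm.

P = 7.51 atm

Take 1 mol A2 as basis and let X be its fractional conversion, so ξ = X.
Mole table: n_A1 = 1.96 − X; n_A2 = 1 − X; n_B2 = X.
Summing: n_T = 2.96 − X.
Kp = p_B2 / (p_A1 p_A2) with p_i = (n_i/n_T)·P.
At X = 0.42: the mole-fraction product g(X) = Π y_i^ν_i = 1.194. Since Kp = g(X)·P^{-1}, P = (g/Kp)^(1/1) = (1.194/0.159)^(1/1) = 7.51 atm.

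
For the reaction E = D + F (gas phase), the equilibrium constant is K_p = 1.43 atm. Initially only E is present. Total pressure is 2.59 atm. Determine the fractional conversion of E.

Basis: 1 mol E initially; let X = conversion of E. Extent ξ = X.
At extent ξ: n_E = 1 − X; n_D = X; n_F = X.
Summing: n_T = 1 + X.
With p_i = (n_i/n_T)P, K_p = p_D p_F / (p_E).
This yields a degree-2 equation in X; solving on (0,1), X = 0.596.

X = 0.596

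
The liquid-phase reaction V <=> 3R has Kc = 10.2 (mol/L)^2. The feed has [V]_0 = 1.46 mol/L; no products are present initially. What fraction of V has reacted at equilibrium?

X = 0.458

Let X = conversion of V; extent ξ = 1.46·X mol/L.
Concentrations: [V] = 1.46 − 1.46X; [R] = 4.38X.
Kc = [R]^3 / ([V]).
Equating to 10.2 (mol/L)^2: the physical root is X = 0.458.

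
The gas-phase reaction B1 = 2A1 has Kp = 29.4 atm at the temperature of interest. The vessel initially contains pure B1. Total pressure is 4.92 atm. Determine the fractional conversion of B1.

Basis: 1 mol B1 initially; let X = conversion of B1. Extent ξ = X.
Moles: n_B1 = 1 − X; n_A1 = 2X.
Total moles n_T = 1 + X.
With p_i = (n_i/n_T)P, Kp = p_A1^2 / (p_B1).
This yields a degree-2 equation in X; solving on (0,1), X = 0.774.

X = 0.774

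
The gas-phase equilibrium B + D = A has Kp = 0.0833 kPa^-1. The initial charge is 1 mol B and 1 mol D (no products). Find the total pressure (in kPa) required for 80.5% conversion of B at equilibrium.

Basis: 1 mol B initially; let X = conversion of B. Extent ξ = X.
Moles: n_B = 1 − X; n_D = 1 − X; n_A = X.
Total moles n_T = 2 − X.
Kp = p_A / (p_B p_D) with p_i = (n_i/n_T)·P.
At X = 0.805: the mole-fraction product g(X) = Π y_i^ν_i = 25.3. Since Kp = g(X)·P^{-1}, P = (g/Kp)^(1/1) = (25.3/0.0833)^(1/1) = 304 kPa.

P = 304 kPa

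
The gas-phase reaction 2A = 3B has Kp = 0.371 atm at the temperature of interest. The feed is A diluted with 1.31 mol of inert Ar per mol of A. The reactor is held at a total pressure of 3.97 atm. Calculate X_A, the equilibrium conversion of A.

X = 0.317

Let X = conversion of A (basis 1 mol A); extent of reaction ξ = 0.5X.
Moles: n_A = 1 − X; n_B = 1.5X; n_I = 1.31 (inert).
Total moles n_T = 2.31 + 0.5X.
y_i = n_i/n_T, p_i = y_i·P. Kp = p_B^3 / (p_A^2).
Equating to 0.371 atm and solving on 0 < X < 1: X = 0.317.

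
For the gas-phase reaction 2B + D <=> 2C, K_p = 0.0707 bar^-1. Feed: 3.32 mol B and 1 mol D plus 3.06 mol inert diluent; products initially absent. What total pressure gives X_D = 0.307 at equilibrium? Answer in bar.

Basis: 1 mol D initially; let X = conversion of D. Extent ξ = X.
At extent ξ: n_B = 3.32 − 2X; n_D = 1 − X; n_C = 2X; n_I = 3.06 (inert).
n_T = Σnᵢ = 7.38 − X.
K_p = p_C^2 / (p_B^2 p_D) with p_i = (n_i/n_T)·P.
At X = 0.307: the mole-fraction product g(X) = Π y_i^ν_i = 0.5255. Since K_p = g(X)·P^{-1}, P = (g/K_p)^(1/1) = (0.5255/0.0707)^(1/1) = 7.43 bar.

P = 7.43 bar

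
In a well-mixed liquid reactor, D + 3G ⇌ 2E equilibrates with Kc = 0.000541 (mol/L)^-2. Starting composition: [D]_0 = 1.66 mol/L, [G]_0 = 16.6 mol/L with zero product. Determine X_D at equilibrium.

X = 0.394

Let X = conversion of D; extent ξ = 1.66·X mol/L.
Concentrations: [D] = 1.66 − 1.66X; [G] = 16.6 − 4.98X; [E] = 3.32X.
Kc = [E]^2 / ([D] [G]^3).
Solving Kc = 0.000541 for X ∈ (0,1): X = 0.394.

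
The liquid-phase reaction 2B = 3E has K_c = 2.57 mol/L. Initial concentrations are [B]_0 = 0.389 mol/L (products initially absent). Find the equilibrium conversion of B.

Let X = conversion of B; extent ξ = 0.389X/2 mol/L.
Concentrations: [B] = 0.389 − 0.389X; [E] = 0.584X.
K_c = [E]^3 / ([B]^2).
Setting equal to 2.57 and solving for X on (0,1) gives X = 0.637.

X = 0.637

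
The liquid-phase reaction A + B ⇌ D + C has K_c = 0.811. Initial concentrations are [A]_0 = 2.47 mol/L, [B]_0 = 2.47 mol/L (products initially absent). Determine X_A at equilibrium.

Let X = conversion of A; extent ξ = 2.47·X mol/L.
Concentrations: [A] = 2.47 − 2.47X; [B] = 2.47 − 2.47X; [D] = 2.47X; [C] = 2.47X.
K_c = [D] [C] / ([A] [B]).
Solving K_c = 0.811 for X ∈ (0,1): X = 0.474.

X = 0.474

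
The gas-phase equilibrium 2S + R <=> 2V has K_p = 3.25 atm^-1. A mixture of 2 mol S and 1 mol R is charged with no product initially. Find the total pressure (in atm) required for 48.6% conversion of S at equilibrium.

P = 1.35 atm

Take 2 mol S as basis and let X be its fractional conversion, so ξ = X.
At extent ξ: n_S = 2 − 2X; n_R = 1 − X; n_V = 2X.
Summing: n_T = 3 − X.
K_p = p_V^2 / (p_S^2 p_R) with p_i = (n_i/n_T)·P.
At X = 0.486: the mole-fraction product g(X) = Π y_i^ν_i = 4.373. Since K_p = g(X)·P^{-1}, P = (g/K_p)^(1/1) = (4.373/3.25)^(1/1) = 1.35 atm.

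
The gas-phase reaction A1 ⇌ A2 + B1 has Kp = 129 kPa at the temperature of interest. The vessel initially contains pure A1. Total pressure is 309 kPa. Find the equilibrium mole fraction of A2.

Take 1 mol A1 as basis and let X be its fractional conversion, so ξ = X.
Mole table: n_A1 = 1 − X; n_A2 = X; n_B1 = X.
Summing: n_T = 1 + X.
With p_i = (n_i/n_T)P, Kp = p_A2 p_B1 / (p_A1).
This yields a degree-2 equation in X; solving on (0,1), X = 0.543.
Then n_A2 = 0.543, n_T = 1.54, so y_A2 = 0.352.

y_A2 = 0.352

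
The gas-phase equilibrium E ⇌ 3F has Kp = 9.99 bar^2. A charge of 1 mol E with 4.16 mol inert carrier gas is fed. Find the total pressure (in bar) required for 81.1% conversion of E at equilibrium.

Let X = conversion of E (basis 1 mol E); extent of reaction ξ = X.
Moles: n_E = 1 − X; n_F = 3X; n_I = 4.16 (inert).
Summing: n_T = 5.16 + 2X.
Kp = p_F^3 / (p_E) with p_i = (n_i/n_T)·P.
At X = 0.811: the mole-fraction product g(X) = Π y_i^ν_i = 1.657. Since Kp = g(X)·P^{2}, P = (Kp/g)^(1/2) = (9.99/1.657)^(1/2) = 2.46 bar.

P = 2.46 bar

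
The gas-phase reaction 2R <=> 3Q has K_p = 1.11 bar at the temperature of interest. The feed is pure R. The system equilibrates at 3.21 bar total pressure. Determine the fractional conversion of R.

Take 1 mol R as basis and let X be its fractional conversion, so ξ = 0.5X.
Moles: n_R = 1 − X; n_Q = 1.5X.
Total moles n_T = 1 + 0.5X.
With p_i = (n_i/n_T)P, K_p = p_Q^3 / (p_R^2).
Equating to 1.11 bar and solving on 0 < X < 1: X = 0.365.

X = 0.365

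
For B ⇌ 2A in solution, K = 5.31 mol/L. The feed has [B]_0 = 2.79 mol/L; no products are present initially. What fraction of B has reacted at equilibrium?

Let X = conversion of B; extent ξ = 2.79·X mol/L.
Concentrations: [B] = 2.79 − 2.79X; [A] = 5.58X.
K = [A]^2 / ([B]).
Equating to 5.31 mol/L: the physical root is X = 0.492.

X = 0.492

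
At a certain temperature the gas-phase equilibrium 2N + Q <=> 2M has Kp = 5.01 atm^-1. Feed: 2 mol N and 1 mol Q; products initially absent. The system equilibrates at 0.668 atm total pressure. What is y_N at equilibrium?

Take 2 mol N as basis and let X be its fractional conversion, so ξ = X.
Mole table: n_N = 2 − 2X; n_Q = 1 − X; n_M = 2X.
Summing: n_T = 3 − X.
Mole fractions y_i = n_i/n_T; Kp = p_M^2 / (p_N^2 p_Q) with p_i = y_i·P.
This yields a degree-3 equation in X; solving on (0,1), X = 0.458.
Then n_N = 1.08, n_T = 2.54, so y_N = 0.426.

y_N = 0.426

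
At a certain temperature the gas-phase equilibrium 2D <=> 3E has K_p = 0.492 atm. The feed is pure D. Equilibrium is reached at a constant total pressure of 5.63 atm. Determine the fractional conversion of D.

X = 0.253

Basis: 1 mol D initially; let X = conversion of D. Extent ξ = 0.5X.
Species balance: n_D = 1 − X; n_E = 1.5X.
Total moles n_T = 1 + 0.5X.
Mole fractions y_i = n_i/n_T; K_p = p_E^3 / (p_D^2) with p_i = y_i·P.
Equating to 0.492 atm and solving on 0 < X < 1: X = 0.253.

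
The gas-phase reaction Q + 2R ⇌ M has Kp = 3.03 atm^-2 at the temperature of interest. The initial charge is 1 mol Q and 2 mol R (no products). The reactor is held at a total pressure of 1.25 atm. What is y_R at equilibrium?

Let X = conversion of Q (basis 1 mol Q); extent of reaction ξ = X.
Moles: n_Q = 1 − X; n_R = 2 − 2X; n_M = X.
Summing: n_T = 3 − 2X.
y_i = n_i/n_T, p_i = y_i·P. Kp = p_M / (p_Q p_R^2).
Substituting and setting equal to 3.03 atm^-2 gives a polynomial in X; the root in (0,1) is X = 0.528.
Then n_R = 0.945, n_T = 1.94, so y_R = 0.486.

y_R = 0.486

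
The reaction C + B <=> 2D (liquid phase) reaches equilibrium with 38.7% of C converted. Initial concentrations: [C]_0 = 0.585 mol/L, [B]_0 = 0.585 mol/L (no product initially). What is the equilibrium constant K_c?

K_c = 1.59

Let X = conversion of C.
Concentrations: [C] = 0.585 − 0.585X; [B] = 0.585 − 0.585X; [D] = 1.17X.
At X = 0.387: [C] = 0.359, [B] = 0.359, [D] = 0.453.
K_c = [D]^2 / ([C] [B]) = 1.59.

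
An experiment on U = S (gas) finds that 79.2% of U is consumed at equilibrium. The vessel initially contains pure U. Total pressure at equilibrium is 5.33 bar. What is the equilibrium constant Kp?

Take 1 mol U as basis and let X be its fractional conversion, so ξ = X.
Species balance: n_U = 1 − X; n_S = X.
n_T stays at 1 (no change in mole number).
At X = 0.792: n_U = 0.208, n_S = 0.792, n_T = 1.
p_i = (n_i/n_T)·P. Kp = p_S / (p_U) = 3.81.

Kp = 3.81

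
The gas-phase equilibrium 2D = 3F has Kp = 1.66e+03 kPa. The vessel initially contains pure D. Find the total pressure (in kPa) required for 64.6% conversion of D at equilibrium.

Basis: 1 mol D initially; let X = conversion of D. Extent ξ = 0.5X.
Mole table: n_D = 1 − X; n_F = 1.5X.
Total moles n_T = 1 + 0.5X.
Kp = p_F^3 / (p_D^2) with p_i = (n_i/n_T)·P.
At X = 0.646: the mole-fraction product g(X) = Π y_i^ν_i = 5.488. Since Kp = g(X)·P^{1}, P = (Kp/g)^(1/1) = (1.66e+03/5.488)^(1/1) = 302 kPa.

P = 302 kPa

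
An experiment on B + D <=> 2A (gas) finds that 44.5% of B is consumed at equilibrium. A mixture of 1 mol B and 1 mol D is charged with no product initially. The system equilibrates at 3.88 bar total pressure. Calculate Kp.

Take 1 mol B as basis and let X be its fractional conversion, so ξ = X.
Species balance: n_B = 1 − X; n_D = 1 − X; n_A = 2X.
Since Δν = 0, n_T = 2 throughout.
At X = 0.445: n_B = 0.555, n_D = 0.555, n_A = 0.89, n_T = 2.
p_i = (n_i/n_T)·P. Kp = p_A^2 / (p_B p_D) = 2.57.

Kp = 2.57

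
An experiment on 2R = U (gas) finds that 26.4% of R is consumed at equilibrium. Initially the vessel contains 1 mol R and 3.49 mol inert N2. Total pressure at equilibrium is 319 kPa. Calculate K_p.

K_p = 0.00333 kPa^-1

Let X = conversion of R (basis 1 mol R); extent of reaction ξ = 0.5X.
At extent ξ: n_R = 1 − X; n_U = 0.5X; n_I = 3.49 (inert).
Total moles n_T = 4.49 − 0.5X.
At X = 0.264: n_R = 0.736, n_U = 0.132, n_T = 4.36.
p_i = (n_i/n_T)·P. K_p = p_U / (p_R^2) = 0.00333 kPa^-1.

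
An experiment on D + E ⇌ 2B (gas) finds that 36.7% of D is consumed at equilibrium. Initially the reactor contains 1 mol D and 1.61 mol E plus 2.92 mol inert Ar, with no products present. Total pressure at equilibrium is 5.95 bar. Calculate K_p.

Let X = conversion of D (basis 1 mol D); extent of reaction ξ = X.
Mole table: n_D = 1 − X; n_E = 1.61 − X; n_B = 2X; n_I = 2.92 (inert).
Total moles n_T = 5.53 (Δν = 0, constant).
At X = 0.367: n_D = 0.633, n_E = 1.24, n_B = 0.734, n_T = 5.53.
p_i = (n_i/n_T)·P. K_p = p_B^2 / (p_D p_E) = 0.685.

K_p = 0.685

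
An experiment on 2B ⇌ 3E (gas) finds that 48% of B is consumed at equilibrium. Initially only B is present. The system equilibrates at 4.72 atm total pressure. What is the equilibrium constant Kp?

Basis: 1 mol B initially; let X = conversion of B. Extent ξ = 0.5X.
Moles: n_B = 1 − X; n_E = 1.5X.
Summing: n_T = 1 + 0.5X.
At X = 0.48: n_B = 0.52, n_E = 0.72, n_T = 1.24.
p_i = (n_i/n_T)·P. Kp = p_E^3 / (p_B^2) = 5.25 atm.

Kp = 5.25 atm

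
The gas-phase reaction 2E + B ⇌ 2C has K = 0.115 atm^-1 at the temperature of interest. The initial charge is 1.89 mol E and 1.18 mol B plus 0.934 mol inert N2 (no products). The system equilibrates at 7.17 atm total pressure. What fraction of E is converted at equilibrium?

Let X = conversion of E (basis 1.89 mol E); extent of reaction ξ = 0.945X.
At extent ξ: n_E = 1.89 − 1.89X; n_B = 1.18 − 0.945X; n_C = 1.89X; n_I = 0.934 (inert).
n_T = Σnᵢ = 4 − 0.945X.
Mole fractions y_i = n_i/n_T; K = p_C^2 / (p_E^2 p_B) with p_i = y_i·P.
Substituting and setting equal to 0.115 atm^-1 gives a polynomial in X; the root in (0,1) is X = 0.308.

X = 0.308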